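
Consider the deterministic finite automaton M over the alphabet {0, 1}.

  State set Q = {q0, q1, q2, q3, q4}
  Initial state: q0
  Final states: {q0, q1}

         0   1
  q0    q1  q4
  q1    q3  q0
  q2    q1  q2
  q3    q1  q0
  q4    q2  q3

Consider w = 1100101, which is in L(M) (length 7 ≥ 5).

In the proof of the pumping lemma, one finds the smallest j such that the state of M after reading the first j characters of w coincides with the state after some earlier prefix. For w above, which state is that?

Run of M on w = 1 1 0 0 1 0 1:
  step 0: q0  (start)
  step 1: q4  (read 1: q0→q4)
  step 2: q3  (read 1: q4→q3)
  step 3: q1  (read 0: q3→q1)
  step 4: q3  (read 0: q1→q3)   ← first repeat (q3 seen earlier)
  step 5: q0  (read 1: q3→q0)
  step 6: q1  (read 0: q0→q1)
  step 7: q0  (read 1: q1→q0)

The earliest repeat is at step j = 4: M is in q3, which it already visited at step i = 2.

q3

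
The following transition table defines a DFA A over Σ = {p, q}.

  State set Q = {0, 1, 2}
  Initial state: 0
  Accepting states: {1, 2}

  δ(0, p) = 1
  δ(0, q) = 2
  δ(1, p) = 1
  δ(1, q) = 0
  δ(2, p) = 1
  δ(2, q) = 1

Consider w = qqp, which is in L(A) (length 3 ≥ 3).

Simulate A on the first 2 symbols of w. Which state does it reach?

Run of A on the first 2 characters of w = q q:
  step 0: 0  (start)
  step 1: 2  (read q: 0→2)
  step 2: 1  (read q: 2→1)

After reading 2 characters, A is in state 1.
(This kind of state-tracing is the core of the pumping-lemma construction: with 3 states, pigeonhole forces a repeat within the first 3 steps.)

1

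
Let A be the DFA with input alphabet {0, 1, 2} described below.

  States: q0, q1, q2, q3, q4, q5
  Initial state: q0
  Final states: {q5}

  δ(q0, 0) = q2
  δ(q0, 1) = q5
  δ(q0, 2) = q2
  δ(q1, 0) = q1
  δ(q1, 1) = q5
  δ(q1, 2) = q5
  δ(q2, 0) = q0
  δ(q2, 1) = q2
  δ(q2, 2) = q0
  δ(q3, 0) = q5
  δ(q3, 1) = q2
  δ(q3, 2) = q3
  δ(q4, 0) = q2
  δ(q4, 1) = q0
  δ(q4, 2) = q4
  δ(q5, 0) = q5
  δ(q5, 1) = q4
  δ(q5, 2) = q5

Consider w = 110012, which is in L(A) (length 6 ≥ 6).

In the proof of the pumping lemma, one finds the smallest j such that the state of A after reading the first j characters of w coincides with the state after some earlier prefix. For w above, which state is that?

q0

State sequence: q0 -1-> q5 -1-> q4 -0-> q2 -0-> q0 -1-> q5 -2-> q5
First repeat at step 4: q0 was already visited.

The earliest repeat is at step j = 4: A is in q0, which it already visited at step i = 0.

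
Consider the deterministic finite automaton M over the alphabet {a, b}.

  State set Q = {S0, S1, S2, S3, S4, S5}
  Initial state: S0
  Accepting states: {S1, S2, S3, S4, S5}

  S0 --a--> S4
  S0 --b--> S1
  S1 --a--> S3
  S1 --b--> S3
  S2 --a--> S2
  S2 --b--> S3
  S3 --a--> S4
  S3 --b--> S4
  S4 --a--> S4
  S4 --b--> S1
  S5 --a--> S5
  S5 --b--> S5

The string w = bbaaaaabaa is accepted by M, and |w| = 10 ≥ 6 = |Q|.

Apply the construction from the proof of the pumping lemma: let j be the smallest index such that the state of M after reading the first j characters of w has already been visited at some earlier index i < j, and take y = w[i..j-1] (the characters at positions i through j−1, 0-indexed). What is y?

a

Run of M on w = b b a a a a a b a a:
  step 0: S0  (start)
  step 1: S1  (read b: S0→S1)
  step 2: S3  (read b: S1→S3)
  step 3: S4  (read a: S3→S4)
  step 4: S4  (read a: S4→S4)   ← first repeat (S4 seen earlier)
  step 5: S4  (read a: S4→S4)
  step 6: S4  (read a: S4→S4)
  step 7: S4  (read a: S4→S4)
  step 8: S1  (read b: S4→S1)
  step 9: S3  (read a: S1→S3)
  step 10: S4  (read a: S3→S4)

So i = 3, j = 4, giving x = w[0:3] = bba, y = w[3:4] = a, z = w[4:10] = aaabaa.
Check: |xy| = 4 ≤ 6 and |y| = 1 ≥ 1. Reading y takes M from S4 back to S4, so every xyⁱz is accepted.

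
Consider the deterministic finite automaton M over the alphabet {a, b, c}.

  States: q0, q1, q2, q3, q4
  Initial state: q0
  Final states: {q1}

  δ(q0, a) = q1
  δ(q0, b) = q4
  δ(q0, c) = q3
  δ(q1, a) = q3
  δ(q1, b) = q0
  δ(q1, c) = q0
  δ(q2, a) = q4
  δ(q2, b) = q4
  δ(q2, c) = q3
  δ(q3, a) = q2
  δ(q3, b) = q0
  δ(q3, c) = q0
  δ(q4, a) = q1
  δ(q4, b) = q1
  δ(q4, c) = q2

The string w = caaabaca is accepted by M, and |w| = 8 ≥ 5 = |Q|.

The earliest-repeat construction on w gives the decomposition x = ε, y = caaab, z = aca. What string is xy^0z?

aca

xy⁰z = xz = ε·aca = aca.
Reading y = caaab takes M from q0 back to q0, so after x the machine is still in q0, and z then leads to the accepting state q1. Hence aca ∈ L(M).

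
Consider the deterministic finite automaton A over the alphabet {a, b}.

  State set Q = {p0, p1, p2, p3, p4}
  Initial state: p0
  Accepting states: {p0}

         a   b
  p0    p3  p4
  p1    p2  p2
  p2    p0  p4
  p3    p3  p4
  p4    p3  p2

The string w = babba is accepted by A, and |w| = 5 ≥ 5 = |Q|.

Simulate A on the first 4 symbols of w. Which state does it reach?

Run of A on the first 4 characters of w = b a b b:
  step 0: p0  (start)
  step 1: p4  (read b: p0→p4)
  step 2: p3  (read a: p4→p3)
  step 3: p4  (read b: p3→p4)
  step 4: p2  (read b: p4→p2)

After reading 4 characters, A is in state p2.

p2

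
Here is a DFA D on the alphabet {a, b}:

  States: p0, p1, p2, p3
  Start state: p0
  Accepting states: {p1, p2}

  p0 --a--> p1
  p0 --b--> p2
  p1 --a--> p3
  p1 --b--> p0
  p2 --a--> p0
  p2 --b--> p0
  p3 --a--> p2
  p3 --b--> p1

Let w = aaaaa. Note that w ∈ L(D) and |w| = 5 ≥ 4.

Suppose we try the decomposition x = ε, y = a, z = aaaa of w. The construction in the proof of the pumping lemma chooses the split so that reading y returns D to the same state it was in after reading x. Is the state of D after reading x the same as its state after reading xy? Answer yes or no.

no

State sequence: p0 -a-> p1

After x (step 0): p0. After xy (step 1): p1.
They differ (p0 ≠ p1), so y is not a cycle from the state after x; this split is not the one the pumping-lemma construction produces, and pumping y need not keep the string in L(D).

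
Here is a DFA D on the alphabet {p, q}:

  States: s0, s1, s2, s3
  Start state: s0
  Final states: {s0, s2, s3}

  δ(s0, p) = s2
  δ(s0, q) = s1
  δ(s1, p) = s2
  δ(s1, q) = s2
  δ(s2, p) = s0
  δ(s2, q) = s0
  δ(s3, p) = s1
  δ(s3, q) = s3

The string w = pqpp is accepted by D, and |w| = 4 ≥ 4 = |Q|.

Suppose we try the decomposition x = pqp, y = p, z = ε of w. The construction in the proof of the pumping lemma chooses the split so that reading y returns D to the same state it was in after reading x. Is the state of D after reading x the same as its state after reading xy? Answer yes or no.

Run of D on the first 4 characters of w = p q p p:
  step 0: s0  (start)
  step 1: s2  (read p: s0→s2)
  step 2: s0  (read q: s2→s0)
  step 3: s2  (read p: s0→s2)
  step 4: s0  (read p: s2→s0)

After x (step 3): s2. After xy (step 4): s0.
They differ (s2 ≠ s0), so y is not a cycle from the state after x; this split is not the one the pumping-lemma construction produces, and pumping y need not keep the string in L(D).

no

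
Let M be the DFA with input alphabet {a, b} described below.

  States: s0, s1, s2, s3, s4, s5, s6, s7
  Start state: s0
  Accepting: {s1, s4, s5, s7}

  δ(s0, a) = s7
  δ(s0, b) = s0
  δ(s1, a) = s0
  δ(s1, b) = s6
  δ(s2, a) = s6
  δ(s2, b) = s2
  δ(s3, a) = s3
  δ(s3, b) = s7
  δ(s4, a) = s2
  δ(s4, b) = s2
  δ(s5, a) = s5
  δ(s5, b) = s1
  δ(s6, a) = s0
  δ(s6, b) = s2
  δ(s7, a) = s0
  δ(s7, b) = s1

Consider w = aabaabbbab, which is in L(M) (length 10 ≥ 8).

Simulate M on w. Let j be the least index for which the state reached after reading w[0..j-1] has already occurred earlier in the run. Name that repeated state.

State sequence: s0 -a-> s7 -a-> s0 -b-> s0 -a-> s7 -a-> s0 -b-> s0 -b-> s0 -b-> s0 -a-> s7 -b-> s1
First repeat at step 2: s0 was already visited.

The earliest repeat is at step j = 2: M is in s0, which it already visited at step i = 0.
Since M has 8 states, any run of length ≥ 8 visits 8+1 states, so by pigeonhole some state repeats within the first 8 steps — that repeat gives the pumpable loop.

s0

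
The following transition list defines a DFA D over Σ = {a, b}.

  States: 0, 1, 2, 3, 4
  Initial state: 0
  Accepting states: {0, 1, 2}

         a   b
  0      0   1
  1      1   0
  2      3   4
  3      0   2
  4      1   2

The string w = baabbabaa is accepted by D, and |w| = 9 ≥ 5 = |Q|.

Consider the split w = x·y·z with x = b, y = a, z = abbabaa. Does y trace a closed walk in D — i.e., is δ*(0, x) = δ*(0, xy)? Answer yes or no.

Run of D on the first 2 characters of w = b a:
  step 0: 0  (start)
  step 1: 1  (read b: 0→1)
  step 2: 1  (read a: 1→1)

After x (step 1): 1. After xy (step 2): 1.
They match, so y = a drives D around a cycle from 1 back to itself; pumping y any number of times keeps D in 1 before reading z, and xyⁱz ∈ L(D) for every i ≥ 0.

yes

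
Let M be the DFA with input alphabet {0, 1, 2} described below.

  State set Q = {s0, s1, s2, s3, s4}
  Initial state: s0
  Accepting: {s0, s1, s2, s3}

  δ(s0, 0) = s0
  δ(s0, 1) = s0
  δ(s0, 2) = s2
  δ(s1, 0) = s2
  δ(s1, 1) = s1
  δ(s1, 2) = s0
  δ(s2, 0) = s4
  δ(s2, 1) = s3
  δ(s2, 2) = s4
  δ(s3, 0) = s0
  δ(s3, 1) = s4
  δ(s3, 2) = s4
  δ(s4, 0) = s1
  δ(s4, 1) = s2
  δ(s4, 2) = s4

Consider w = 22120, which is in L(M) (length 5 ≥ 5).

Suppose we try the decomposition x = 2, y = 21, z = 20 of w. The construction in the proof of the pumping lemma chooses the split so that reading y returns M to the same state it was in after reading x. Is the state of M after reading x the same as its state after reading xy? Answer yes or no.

Run of M on the first 3 characters of w = 2 2 1:
  step 0: s0  (start)
  step 1: s2  (read 2: s0→s2)
  step 2: s4  (read 2: s2→s4)
  step 3: s2  (read 1: s4→s2)

After x (step 1): s2. After xy (step 3): s2.
They match, so y = 21 drives M around a cycle from s2 back to itself; pumping y any number of times keeps M in s2 before reading z, and xyⁱz ∈ L(M) for every i ≥ 0.

yes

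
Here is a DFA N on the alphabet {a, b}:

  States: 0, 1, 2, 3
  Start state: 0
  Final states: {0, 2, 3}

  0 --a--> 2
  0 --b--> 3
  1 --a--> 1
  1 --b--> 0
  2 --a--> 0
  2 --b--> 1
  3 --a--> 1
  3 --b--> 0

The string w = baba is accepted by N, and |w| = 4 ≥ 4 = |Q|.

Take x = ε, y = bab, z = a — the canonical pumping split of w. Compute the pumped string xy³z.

babbabbaba

xy^3z = ε·bab·bab·bab·a = babbabbaba.
Reading y = bab takes N from 0 back to 0, so after x·y·y·y the machine is still in 0, and z then leads to the accepting state 2. Hence babbabbaba ∈ L(N).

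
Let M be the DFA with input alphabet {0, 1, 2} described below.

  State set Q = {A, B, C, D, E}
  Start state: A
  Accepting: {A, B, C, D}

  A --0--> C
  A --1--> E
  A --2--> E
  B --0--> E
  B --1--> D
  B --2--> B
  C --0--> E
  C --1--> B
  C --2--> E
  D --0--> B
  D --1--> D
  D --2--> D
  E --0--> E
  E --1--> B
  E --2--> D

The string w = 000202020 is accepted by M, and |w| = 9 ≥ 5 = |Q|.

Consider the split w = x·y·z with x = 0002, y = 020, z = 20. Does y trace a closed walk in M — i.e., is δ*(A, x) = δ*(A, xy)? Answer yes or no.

no

State sequence: A -0-> C -0-> E -0-> E -2-> D -0-> B -2-> B -0-> E

After x (step 4): D. After xy (step 7): E.
They differ (D ≠ E), so y is not a cycle from the state after x; this split is not the one the pumping-lemma construction produces, and pumping y need not keep the string in L(M).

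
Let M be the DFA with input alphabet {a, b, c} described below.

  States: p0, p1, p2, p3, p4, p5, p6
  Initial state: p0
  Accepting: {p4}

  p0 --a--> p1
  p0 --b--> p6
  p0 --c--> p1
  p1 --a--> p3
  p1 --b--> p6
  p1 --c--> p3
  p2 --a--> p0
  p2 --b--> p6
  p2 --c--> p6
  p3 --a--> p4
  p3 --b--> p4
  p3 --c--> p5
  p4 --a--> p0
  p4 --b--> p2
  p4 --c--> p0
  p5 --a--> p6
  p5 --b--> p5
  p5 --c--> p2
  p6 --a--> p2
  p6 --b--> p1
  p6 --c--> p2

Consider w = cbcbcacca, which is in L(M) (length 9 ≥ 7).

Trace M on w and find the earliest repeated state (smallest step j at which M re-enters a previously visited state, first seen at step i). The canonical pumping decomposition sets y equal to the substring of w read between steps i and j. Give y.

cb

Run of M on w = c b c b c a c c a:
  step 0: p0  (start)
  step 1: p1  (read c: p0→p1)
  step 2: p6  (read b: p1→p6)
  step 3: p2  (read c: p6→p2)
  step 4: p6  (read b: p2→p6)   ← first repeat (p6 seen earlier)
  step 5: p2  (read c: p6→p2)
  step 6: p0  (read a: p2→p0)
  step 7: p1  (read c: p0→p1)
  step 8: p3  (read c: p1→p3)
  step 9: p4  (read a: p3→p4)

So i = 2, j = 4, giving x = w[0:2] = cb, y = w[2:4] = cb, z = w[4:9] = cacca.
Check: |xy| = 4 ≤ 7 and |y| = 2 ≥ 1. Reading y takes M from p6 back to p6, so every xyⁱz is accepted.
The DFA has 7 states, so the proof of the pumping lemma guarantees a repeated state among the first 7+1 visited; the segment between the two visits is the pumpable y.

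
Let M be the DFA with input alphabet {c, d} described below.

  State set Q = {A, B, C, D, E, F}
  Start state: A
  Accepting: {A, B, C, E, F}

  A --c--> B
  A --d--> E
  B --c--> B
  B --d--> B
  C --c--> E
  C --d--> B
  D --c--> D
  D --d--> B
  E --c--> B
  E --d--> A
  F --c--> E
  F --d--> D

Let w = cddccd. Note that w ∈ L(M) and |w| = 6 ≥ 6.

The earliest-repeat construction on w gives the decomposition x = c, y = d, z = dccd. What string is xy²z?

cdddccd

xy^2z = c·d·d·dccd = cdddccd.
Reading y = d takes M from B back to B, so after x·y·y the machine is still in B, and z then leads to the accepting state B. Hence cdddccd ∈ L(M).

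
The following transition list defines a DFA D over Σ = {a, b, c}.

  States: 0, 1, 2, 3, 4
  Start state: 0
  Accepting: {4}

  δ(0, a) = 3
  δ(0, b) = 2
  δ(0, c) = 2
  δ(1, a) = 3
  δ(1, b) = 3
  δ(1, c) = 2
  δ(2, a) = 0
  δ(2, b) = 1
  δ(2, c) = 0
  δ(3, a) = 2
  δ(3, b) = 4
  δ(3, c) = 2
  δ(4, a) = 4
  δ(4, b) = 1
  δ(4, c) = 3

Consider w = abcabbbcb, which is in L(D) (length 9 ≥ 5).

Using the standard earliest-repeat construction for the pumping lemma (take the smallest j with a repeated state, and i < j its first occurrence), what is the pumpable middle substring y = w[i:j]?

Run of D on w = a b c a b b b c b:
  step 0: 0  (start)
  step 1: 3  (read a: 0→3)
  step 2: 4  (read b: 3→4)
  step 3: 3  (read c: 4→3)   ← first repeat (3 seen earlier)
  step 4: 2  (read a: 3→2)
  step 5: 1  (read b: 2→1)
  step 6: 3  (read b: 1→3)
  step 7: 4  (read b: 3→4)
  step 8: 3  (read c: 4→3)
  step 9: 4  (read b: 3→4)

So i = 1, j = 3, giving x = w[0:1] = a, y = w[1:3] = bc, z = w[3:9] = abbbcb.
Check: |xy| = 3 ≤ 5 and |y| = 2 ≥ 1. Reading y takes D from 3 back to 3, so every xyⁱz is accepted.

bc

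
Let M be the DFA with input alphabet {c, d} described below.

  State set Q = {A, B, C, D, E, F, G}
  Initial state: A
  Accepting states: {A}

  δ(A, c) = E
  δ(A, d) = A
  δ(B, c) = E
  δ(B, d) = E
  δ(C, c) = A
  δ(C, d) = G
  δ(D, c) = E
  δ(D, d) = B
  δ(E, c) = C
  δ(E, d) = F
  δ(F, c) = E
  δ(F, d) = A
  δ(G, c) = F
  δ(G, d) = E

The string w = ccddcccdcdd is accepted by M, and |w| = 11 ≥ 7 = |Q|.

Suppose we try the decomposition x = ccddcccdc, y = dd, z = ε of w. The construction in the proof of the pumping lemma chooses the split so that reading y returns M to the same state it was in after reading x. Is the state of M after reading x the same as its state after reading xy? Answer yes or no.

no

Run of M on the first 11 characters of w = c c d d c c c d c d d:
  step 0: A  (start)
  step 1: E  (read c: A→E)
  step 2: C  (read c: E→C)
  step 3: G  (read d: C→G)
  step 4: E  (read d: G→E)
  step 5: C  (read c: E→C)
  step 6: A  (read c: C→A)
  step 7: E  (read c: A→E)
  step 8: F  (read d: E→F)
  step 9: E  (read c: F→E)
  step 10: F  (read d: E→F)
  step 11: A  (read d: F→A)

After x (step 9): E. After xy (step 11): A.
They differ (E ≠ A), so y is not a cycle from the state after x; this split is not the one the pumping-lemma construction produces, and pumping y need not keep the string in L(M).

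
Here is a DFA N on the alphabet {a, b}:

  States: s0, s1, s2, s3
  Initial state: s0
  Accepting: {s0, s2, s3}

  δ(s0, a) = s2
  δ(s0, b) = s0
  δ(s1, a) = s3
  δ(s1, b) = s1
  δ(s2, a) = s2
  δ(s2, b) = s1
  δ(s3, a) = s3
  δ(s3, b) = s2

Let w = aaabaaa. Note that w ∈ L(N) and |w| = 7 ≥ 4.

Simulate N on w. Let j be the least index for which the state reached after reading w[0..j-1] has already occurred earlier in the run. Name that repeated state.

s2

Run of N on w = a a a b a a a:
  step 0: s0  (start)
  step 1: s2  (read a: s0→s2)
  step 2: s2  (read a: s2→s2)   ← first repeat (s2 seen earlier)
  step 3: s2  (read a: s2→s2)
  step 4: s1  (read b: s2→s1)
  step 5: s3  (read a: s1→s3)
  step 6: s3  (read a: s3→s3)
  step 7: s3  (read a: s3→s3)

The earliest repeat is at step j = 2: N is in s2, which it already visited at step i = 1.
With |Q| = 4, pigeonhole forces a state repeat no later than step 4; the substring read between the first and second visits to that state can be pumped.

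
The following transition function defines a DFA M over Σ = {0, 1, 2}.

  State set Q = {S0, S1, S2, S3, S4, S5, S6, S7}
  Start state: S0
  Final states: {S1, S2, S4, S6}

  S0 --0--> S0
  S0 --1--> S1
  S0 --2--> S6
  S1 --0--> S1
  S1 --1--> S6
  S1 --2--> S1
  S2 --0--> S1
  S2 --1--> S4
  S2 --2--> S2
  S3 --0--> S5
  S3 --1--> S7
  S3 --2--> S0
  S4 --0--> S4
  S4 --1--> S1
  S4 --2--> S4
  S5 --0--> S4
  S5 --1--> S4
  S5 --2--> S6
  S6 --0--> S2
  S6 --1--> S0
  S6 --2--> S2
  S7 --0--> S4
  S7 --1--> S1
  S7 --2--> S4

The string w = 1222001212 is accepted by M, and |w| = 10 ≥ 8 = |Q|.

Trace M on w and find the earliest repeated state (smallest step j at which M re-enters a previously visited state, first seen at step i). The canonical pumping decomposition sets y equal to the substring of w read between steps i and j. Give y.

2

State sequence: S0 -1-> S1 -2-> S1 -2-> S1 -2-> S1 -0-> S1 -0-> S1 -1-> S6 -2-> S2 -1-> S4 -2-> S4
First repeat at step 2: S1 was already visited.

So i = 1, j = 2, giving x = w[0:1] = 1, y = w[1:2] = 2, z = w[2:10] = 22001212.
Check: |xy| = 2 ≤ 8 and |y| = 1 ≥ 1. Reading y takes M from S1 back to S1, so every xyⁱz is accepted.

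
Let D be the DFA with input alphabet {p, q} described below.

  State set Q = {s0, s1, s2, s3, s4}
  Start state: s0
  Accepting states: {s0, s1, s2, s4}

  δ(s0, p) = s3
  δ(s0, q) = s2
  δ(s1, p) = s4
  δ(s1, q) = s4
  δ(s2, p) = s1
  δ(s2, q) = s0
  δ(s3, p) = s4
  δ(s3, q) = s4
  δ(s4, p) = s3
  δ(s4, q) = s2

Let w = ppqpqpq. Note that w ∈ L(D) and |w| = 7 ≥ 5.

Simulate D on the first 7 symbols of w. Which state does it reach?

s4

State sequence: s0 -p-> s3 -p-> s4 -q-> s2 -p-> s1 -q-> s4 -p-> s3 -q-> s4

After reading 7 characters, D is in state s4.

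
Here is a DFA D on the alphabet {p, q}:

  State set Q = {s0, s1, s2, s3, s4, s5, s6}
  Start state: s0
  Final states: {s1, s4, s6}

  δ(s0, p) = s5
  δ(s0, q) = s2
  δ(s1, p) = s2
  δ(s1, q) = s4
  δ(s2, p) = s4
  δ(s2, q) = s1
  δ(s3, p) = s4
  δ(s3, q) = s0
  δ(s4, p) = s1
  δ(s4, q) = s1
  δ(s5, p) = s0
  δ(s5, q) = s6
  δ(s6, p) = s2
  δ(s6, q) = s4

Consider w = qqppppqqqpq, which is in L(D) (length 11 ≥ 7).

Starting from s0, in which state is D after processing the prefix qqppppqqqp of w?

s2

State sequence: s0 -q-> s2 -q-> s1 -p-> s2 -p-> s4 -p-> s1 -p-> s2 -q-> s1 -q-> s4 -q-> s1 -p-> s2

After reading 10 characters, D is in state s2.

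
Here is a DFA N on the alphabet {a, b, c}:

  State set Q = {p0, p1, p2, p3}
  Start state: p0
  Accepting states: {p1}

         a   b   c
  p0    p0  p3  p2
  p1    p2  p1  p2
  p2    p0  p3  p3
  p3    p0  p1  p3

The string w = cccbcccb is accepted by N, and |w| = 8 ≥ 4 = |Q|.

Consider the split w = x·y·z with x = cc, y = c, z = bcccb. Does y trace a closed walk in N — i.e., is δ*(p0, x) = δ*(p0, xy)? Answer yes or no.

Run of N on the first 3 characters of w = c c c:
  step 0: p0  (start)
  step 1: p2  (read c: p0→p2)
  step 2: p3  (read c: p2→p3)
  step 3: p3  (read c: p3→p3)

After x (step 2): p3. After xy (step 3): p3.
They match, so y = c drives N around a cycle from p3 back to itself; pumping y any number of times keeps N in p3 before reading z, and xyⁱz ∈ L(N) for every i ≥ 0.

yes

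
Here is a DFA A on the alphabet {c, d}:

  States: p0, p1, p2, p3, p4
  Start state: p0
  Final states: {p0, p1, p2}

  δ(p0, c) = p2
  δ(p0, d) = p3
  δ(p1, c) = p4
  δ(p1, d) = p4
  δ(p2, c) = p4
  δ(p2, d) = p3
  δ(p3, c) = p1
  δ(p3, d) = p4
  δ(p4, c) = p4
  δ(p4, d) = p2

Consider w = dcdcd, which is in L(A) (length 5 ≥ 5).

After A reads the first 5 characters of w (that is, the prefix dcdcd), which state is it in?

State sequence: p0 -d-> p3 -c-> p1 -d-> p4 -c-> p4 -d-> p2

After reading 5 characters, A is in state p2.

p2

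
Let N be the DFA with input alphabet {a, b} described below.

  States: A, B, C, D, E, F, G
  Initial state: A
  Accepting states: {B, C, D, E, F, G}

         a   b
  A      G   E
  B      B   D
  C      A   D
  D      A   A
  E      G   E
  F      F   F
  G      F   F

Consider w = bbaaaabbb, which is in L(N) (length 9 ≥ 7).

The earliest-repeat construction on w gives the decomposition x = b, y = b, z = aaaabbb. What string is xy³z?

xy^3z = b·b·b·b·aaaabbb = bbbbaaaabbb.
Reading y = b takes N from E back to E, so after x·y·y·y the machine is still in E, and z then leads to the accepting state F. Hence bbbbaaaabbb ∈ L(N).

bbbbaaaabbb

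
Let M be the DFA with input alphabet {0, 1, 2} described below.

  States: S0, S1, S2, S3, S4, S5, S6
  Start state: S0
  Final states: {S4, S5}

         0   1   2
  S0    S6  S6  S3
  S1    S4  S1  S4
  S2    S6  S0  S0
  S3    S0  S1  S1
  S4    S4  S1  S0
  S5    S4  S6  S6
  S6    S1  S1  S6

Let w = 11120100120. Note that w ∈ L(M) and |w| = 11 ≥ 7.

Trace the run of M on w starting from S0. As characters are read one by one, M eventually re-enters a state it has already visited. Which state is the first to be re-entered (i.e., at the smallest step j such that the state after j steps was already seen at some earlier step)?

S1

Run of M on w = 1 1 1 2 0 1 0 0 1 2 0:
  step 0: S0  (start)
  step 1: S6  (read 1: S0→S6)
  step 2: S1  (read 1: S6→S1)
  step 3: S1  (read 1: S1→S1)   ← first repeat (S1 seen earlier)
  step 4: S4  (read 2: S1→S4)
  step 5: S4  (read 0: S4→S4)
  step 6: S1  (read 1: S4→S1)
  step 7: S4  (read 0: S1→S4)
  step 8: S4  (read 0: S4→S4)
  step 9: S1  (read 1: S4→S1)
  step 10: S4  (read 2: S1→S4)
  step 11: S4  (read 0: S4→S4)

The earliest repeat is at step j = 3: M is in S1, which it already visited at step i = 2.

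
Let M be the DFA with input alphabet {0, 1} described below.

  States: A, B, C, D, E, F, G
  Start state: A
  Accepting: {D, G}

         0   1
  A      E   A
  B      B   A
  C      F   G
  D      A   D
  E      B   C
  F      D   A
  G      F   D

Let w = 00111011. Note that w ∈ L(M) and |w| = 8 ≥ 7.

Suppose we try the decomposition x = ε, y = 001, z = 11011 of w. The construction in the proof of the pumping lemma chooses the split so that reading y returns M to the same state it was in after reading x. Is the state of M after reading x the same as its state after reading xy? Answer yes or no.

Run of M on the first 3 characters of w = 0 0 1:
  step 0: A  (start)
  step 1: E  (read 0: A→E)
  step 2: B  (read 0: E→B)
  step 3: A  (read 1: B→A)

After x (step 0): A. After xy (step 3): A.
They match, so y = 001 drives M around a cycle from A back to itself; pumping y any number of times keeps M in A before reading z, and xyⁱz ∈ L(M) for every i ≥ 0.

yes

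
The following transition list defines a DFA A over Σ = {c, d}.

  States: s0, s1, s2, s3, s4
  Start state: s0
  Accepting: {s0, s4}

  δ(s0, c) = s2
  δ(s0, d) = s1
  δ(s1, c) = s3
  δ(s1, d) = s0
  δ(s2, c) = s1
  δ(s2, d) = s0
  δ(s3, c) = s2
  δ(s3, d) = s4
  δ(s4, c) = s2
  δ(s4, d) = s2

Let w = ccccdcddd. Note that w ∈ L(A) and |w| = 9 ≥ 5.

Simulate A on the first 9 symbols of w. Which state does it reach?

State sequence: s0 -c-> s2 -c-> s1 -c-> s3 -c-> s2 -d-> s0 -c-> s2 -d-> s0 -d-> s1 -d-> s0

After reading 9 characters, A is in state s0.

s0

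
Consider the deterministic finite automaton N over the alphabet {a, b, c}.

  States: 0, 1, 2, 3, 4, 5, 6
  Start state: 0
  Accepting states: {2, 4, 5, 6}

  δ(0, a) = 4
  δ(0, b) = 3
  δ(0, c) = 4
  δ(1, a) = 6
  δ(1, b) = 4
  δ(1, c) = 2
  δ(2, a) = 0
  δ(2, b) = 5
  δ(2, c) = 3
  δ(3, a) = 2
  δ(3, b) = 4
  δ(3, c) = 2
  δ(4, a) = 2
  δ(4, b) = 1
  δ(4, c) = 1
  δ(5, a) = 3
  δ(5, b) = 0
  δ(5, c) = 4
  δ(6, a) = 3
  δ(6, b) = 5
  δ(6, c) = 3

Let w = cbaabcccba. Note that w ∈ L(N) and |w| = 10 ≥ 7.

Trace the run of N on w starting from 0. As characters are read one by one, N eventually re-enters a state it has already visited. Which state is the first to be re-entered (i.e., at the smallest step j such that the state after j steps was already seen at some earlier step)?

4

Run of N on w = c b a a b c c c b a:
  step 0: 0  (start)
  step 1: 4  (read c: 0→4)
  step 2: 1  (read b: 4→1)
  step 3: 6  (read a: 1→6)
  step 4: 3  (read a: 6→3)
  step 5: 4  (read b: 3→4)   ← first repeat (4 seen earlier)
  step 6: 1  (read c: 4→1)
  step 7: 2  (read c: 1→2)
  step 8: 3  (read c: 2→3)
  step 9: 4  (read b: 3→4)
  step 10: 2  (read a: 4→2)

The earliest repeat is at step j = 5: N is in 4, which it already visited at step i = 1.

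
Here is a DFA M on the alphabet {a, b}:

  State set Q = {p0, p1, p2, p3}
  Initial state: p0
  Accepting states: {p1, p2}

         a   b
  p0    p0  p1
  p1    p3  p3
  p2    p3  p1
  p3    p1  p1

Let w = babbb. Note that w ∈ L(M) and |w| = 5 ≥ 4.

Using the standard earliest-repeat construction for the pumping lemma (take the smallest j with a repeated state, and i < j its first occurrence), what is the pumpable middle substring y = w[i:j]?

Run of M on w = b a b b b:
  step 0: p0  (start)
  step 1: p1  (read b: p0→p1)
  step 2: p3  (read a: p1→p3)
  step 3: p1  (read b: p3→p1)   ← first repeat (p1 seen earlier)
  step 4: p3  (read b: p1→p3)
  step 5: p1  (read b: p3→p1)

So i = 1, j = 3, giving x = w[0:1] = b, y = w[1:3] = ab, z = w[3:5] = bb.
Check: |xy| = 3 ≤ 4 and |y| = 2 ≥ 1. Reading y takes M from p1 back to p1, so every xyⁱz is accepted.
The DFA has 4 states, so the proof of the pumping lemma guarantees a repeated state among the first 4+1 visited; the segment between the two visits is the pumpable y.

ab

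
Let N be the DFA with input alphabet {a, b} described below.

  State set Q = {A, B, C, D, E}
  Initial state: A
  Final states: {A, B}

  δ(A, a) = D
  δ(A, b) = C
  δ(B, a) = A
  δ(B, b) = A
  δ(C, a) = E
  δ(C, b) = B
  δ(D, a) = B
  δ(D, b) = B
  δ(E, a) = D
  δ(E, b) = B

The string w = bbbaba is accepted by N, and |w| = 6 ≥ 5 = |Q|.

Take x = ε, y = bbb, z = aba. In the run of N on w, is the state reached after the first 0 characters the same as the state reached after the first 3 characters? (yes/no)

yes

State sequence: A -b-> C -b-> B -b-> A

After x (step 0): A. After xy (step 3): A.
They match, so y = bbb drives N around a cycle from A back to itself; pumping y any number of times keeps N in A before reading z, and xyⁱz ∈ L(N) for every i ≥ 0.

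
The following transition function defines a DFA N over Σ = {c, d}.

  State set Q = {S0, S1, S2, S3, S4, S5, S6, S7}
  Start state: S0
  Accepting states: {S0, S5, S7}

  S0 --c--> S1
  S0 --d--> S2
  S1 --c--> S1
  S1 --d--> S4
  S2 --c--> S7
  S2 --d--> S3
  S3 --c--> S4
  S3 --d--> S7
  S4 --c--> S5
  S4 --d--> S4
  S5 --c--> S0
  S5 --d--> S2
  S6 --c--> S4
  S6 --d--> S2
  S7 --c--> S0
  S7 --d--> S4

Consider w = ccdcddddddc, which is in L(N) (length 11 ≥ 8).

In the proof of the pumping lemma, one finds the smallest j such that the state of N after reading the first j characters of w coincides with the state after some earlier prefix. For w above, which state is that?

Run of N on w = c c d c d d d d d d c:
  step 0: S0  (start)
  step 1: S1  (read c: S0→S1)
  step 2: S1  (read c: S1→S1)   ← first repeat (S1 seen earlier)
  step 3: S4  (read d: S1→S4)
  step 4: S5  (read c: S4→S5)
  step 5: S2  (read d: S5→S2)
  step 6: S3  (read d: S2→S3)
  step 7: S7  (read d: S3→S7)
  step 8: S4  (read d: S7→S4)
  step 9: S4  (read d: S4→S4)
  step 10: S4  (read d: S4→S4)
  step 11: S5  (read c: S4→S5)

The earliest repeat is at step j = 2: N is in S1, which it already visited at step i = 1.
The DFA has 8 states, so the proof of the pumping lemma guarantees a repeated state among the first 8+1 visited; the segment between the two visits is the pumpable y.

S1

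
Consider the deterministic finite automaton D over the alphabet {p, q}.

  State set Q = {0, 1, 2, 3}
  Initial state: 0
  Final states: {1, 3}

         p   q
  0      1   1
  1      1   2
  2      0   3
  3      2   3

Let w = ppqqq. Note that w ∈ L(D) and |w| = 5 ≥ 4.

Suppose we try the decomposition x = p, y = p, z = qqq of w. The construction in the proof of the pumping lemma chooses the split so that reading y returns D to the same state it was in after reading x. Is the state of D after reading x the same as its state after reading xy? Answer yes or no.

State sequence: 0 -p-> 1 -p-> 1

After x (step 1): 1. After xy (step 2): 1.
They match, so y = p drives D around a cycle from 1 back to itself; pumping y any number of times keeps D in 1 before reading z, and xyⁱz ∈ L(D) for every i ≥ 0.

yes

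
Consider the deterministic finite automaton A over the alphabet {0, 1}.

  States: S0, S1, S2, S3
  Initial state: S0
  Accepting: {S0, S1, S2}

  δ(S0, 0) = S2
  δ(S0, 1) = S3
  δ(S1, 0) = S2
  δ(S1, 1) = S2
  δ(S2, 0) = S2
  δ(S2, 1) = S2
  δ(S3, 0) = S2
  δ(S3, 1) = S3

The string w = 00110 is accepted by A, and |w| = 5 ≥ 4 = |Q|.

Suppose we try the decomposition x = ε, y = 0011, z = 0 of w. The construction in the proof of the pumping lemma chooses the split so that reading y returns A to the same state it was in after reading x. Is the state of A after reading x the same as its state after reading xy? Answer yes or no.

no

Run of A on the first 4 characters of w = 0 0 1 1:
  step 0: S0  (start)
  step 1: S2  (read 0: S0→S2)
  step 2: S2  (read 0: S2→S2)
  step 3: S2  (read 1: S2→S2)
  step 4: S2  (read 1: S2→S2)

After x (step 0): S0. After xy (step 4): S2.
They differ (S0 ≠ S2), so y is not a cycle from the state after x; this split is not the one the pumping-lemma construction produces, and pumping y need not keep the string in L(A).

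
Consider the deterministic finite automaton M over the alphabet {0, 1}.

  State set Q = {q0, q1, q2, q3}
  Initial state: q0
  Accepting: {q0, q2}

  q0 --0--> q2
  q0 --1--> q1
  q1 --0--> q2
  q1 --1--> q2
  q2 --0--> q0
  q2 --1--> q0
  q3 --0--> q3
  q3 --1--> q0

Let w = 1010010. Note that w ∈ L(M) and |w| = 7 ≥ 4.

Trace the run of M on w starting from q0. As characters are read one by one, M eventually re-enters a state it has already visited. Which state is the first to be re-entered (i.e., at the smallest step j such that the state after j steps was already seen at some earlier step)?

q0

State sequence: q0 -1-> q1 -0-> q2 -1-> q0 -0-> q2 -0-> q0 -1-> q1 -0-> q2
First repeat at step 3: q0 was already visited.

The earliest repeat is at step j = 3: M is in q0, which it already visited at step i = 0.
Since M has 4 states, any run of length ≥ 4 visits 4+1 states, so by pigeonhole some state repeats within the first 4 steps — that repeat gives the pumpable loop.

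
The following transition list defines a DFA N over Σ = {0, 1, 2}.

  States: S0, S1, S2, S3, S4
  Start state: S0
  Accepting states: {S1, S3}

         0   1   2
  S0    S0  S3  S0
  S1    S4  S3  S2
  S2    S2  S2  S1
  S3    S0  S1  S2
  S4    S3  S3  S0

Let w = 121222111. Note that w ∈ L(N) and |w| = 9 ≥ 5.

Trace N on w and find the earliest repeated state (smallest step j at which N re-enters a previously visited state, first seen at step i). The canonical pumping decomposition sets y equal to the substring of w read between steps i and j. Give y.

Run of N on w = 1 2 1 2 2 2 1 1 1:
  step 0: S0  (start)
  step 1: S3  (read 1: S0→S3)
  step 2: S2  (read 2: S3→S2)
  step 3: S2  (read 1: S2→S2)   ← first repeat (S2 seen earlier)
  step 4: S1  (read 2: S2→S1)
  step 5: S2  (read 2: S1→S2)
  step 6: S1  (read 2: S2→S1)
  step 7: S3  (read 1: S1→S3)
  step 8: S1  (read 1: S3→S1)
  step 9: S3  (read 1: S1→S3)

So i = 2, j = 3, giving x = w[0:2] = 12, y = w[2:3] = 1, z = w[3:9] = 222111.
Check: |xy| = 3 ≤ 5 and |y| = 1 ≥ 1. Reading y takes N from S2 back to S2, so every xyⁱz is accepted.
Since N has 5 states, any run of length ≥ 5 visits 5+1 states, so by pigeonhole some state repeats within the first 5 steps — that repeat gives the pumpable loop.

1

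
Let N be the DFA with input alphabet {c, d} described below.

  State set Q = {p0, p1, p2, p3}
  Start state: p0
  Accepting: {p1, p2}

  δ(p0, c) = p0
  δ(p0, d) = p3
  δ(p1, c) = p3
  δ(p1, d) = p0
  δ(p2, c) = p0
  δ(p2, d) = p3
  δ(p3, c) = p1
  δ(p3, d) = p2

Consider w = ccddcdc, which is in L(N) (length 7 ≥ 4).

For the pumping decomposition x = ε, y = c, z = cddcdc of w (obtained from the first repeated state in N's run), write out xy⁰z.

xy⁰z = xz = ε·cddcdc = cddcdc.
Reading y = c takes N from p0 back to p0, so after x the machine is still in p0, and z then leads to the accepting state p1. Hence cddcdc ∈ L(N).

cddcdc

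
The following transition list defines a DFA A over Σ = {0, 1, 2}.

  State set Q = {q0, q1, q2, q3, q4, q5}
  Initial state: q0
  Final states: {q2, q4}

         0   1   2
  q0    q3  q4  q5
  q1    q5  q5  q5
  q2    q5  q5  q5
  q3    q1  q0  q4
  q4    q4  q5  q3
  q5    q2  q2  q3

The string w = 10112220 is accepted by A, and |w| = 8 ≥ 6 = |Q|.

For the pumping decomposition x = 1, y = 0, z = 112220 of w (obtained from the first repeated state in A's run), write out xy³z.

xy^3z = 1·0·0·0·112220 = 1000112220.
Reading y = 0 takes A from q4 back to q4, so after x·y·y·y the machine is still in q4, and z then leads to the accepting state q4. Hence 1000112220 ∈ L(A).

1000112220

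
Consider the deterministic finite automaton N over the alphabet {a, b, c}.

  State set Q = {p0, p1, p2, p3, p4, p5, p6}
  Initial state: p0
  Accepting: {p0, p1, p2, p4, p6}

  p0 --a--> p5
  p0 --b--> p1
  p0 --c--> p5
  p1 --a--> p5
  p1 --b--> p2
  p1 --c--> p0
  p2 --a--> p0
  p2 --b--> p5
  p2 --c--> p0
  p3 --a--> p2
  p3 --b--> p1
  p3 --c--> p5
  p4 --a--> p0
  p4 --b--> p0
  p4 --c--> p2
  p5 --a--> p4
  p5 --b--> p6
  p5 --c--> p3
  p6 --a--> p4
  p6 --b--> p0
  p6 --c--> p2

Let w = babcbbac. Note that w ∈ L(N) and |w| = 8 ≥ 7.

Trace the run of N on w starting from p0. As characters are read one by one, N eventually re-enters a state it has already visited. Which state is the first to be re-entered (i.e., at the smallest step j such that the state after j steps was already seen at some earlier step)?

p5

State sequence: p0 -b-> p1 -a-> p5 -b-> p6 -c-> p2 -b-> p5 -b-> p6 -a-> p4 -c-> p2
First repeat at step 5: p5 was already visited.

The earliest repeat is at step j = 5: N is in p5, which it already visited at step i = 2.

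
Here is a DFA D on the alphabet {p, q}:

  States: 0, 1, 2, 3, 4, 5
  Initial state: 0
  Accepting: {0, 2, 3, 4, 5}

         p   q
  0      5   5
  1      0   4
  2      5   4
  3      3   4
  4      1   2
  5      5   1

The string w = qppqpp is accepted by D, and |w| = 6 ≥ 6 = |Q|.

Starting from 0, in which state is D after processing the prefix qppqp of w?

Run of D on the first 5 characters of w = q p p q p:
  step 0: 0  (start)
  step 1: 5  (read q: 0→5)
  step 2: 5  (read p: 5→5)
  step 3: 5  (read p: 5→5)
  step 4: 1  (read q: 5→1)
  step 5: 0  (read p: 1→0)

After reading 5 characters, D is in state 0.
(This kind of state-tracing is the core of the pumping-lemma construction: with 6 states, pigeonhole forces a repeat within the first 6 steps.)

0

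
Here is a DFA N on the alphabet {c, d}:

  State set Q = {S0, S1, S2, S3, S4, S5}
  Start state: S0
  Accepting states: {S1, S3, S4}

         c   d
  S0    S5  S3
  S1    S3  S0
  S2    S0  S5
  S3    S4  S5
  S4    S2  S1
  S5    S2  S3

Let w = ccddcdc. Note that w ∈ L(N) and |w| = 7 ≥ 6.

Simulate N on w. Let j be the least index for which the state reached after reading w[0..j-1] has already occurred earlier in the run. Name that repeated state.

State sequence: S0 -c-> S5 -c-> S2 -d-> S5 -d-> S3 -c-> S4 -d-> S1 -c-> S3
First repeat at step 3: S5 was already visited.

The earliest repeat is at step j = 3: N is in S5, which it already visited at step i = 1.
Pumping length from the standard proof: p = 6 (the number of states). The repeated state found above gives |xy| = j ≤ 6 and |y| = j − i ≥ 1.

S5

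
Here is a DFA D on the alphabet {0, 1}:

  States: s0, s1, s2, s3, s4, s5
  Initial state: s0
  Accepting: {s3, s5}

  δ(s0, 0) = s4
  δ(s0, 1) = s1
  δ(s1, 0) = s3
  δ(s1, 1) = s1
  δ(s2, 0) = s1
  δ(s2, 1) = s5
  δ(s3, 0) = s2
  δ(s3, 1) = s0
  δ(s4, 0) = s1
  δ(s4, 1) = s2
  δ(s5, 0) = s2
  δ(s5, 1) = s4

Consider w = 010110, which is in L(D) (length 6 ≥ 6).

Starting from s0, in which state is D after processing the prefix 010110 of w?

s3

State sequence: s0 -0-> s4 -1-> s2 -0-> s1 -1-> s1 -1-> s1 -0-> s3

After reading 6 characters, D is in state s3.
(This kind of state-tracing is the core of the pumping-lemma construction: with 6 states, pigeonhole forces a repeat within the first 6 steps.)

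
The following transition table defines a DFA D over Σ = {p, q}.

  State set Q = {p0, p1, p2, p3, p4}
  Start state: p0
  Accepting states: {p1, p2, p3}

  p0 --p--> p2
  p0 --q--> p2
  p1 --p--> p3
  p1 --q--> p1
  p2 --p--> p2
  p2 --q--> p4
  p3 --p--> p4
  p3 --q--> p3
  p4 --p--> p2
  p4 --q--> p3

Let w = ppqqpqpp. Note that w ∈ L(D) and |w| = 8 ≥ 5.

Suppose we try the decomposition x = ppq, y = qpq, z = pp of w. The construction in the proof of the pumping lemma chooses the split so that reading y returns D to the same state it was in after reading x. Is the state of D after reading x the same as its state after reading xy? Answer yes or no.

Run of D on the first 6 characters of w = p p q q p q:
  step 0: p0  (start)
  step 1: p2  (read p: p0→p2)
  step 2: p2  (read p: p2→p2)
  step 3: p4  (read q: p2→p4)
  step 4: p3  (read q: p4→p3)
  step 5: p4  (read p: p3→p4)
  step 6: p3  (read q: p4→p3)

After x (step 3): p4. After xy (step 6): p3.
They differ (p4 ≠ p3), so y is not a cycle from the state after x; this split is not the one the pumping-lemma construction produces, and pumping y need not keep the string in L(D).

no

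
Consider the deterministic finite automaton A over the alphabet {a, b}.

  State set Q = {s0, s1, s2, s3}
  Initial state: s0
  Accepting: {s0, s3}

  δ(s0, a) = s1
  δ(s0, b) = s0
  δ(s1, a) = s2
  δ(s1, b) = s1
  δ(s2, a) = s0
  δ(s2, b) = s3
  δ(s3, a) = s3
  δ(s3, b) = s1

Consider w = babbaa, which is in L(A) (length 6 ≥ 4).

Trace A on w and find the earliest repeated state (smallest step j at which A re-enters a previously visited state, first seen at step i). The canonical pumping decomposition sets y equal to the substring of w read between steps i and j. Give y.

State sequence: s0 -b-> s0 -a-> s1 -b-> s1 -b-> s1 -a-> s2 -a-> s0
First repeat at step 1: s0 was already visited.

So i = 0, j = 1, giving x = w[0:0] = ε, y = w[0:1] = b, z = w[1:6] = abbaa.
Check: |xy| = 1 ≤ 4 and |y| = 1 ≥ 1. Reading y takes A from s0 back to s0, so every xyⁱz is accepted.

b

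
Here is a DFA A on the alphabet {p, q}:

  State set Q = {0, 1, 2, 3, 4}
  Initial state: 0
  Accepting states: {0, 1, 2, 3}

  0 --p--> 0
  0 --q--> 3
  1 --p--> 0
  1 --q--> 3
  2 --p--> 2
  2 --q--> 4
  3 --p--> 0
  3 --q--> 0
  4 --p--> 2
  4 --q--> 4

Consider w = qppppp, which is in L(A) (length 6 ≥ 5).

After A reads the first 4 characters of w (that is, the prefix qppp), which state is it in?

0

State sequence: 0 -q-> 3 -p-> 0 -p-> 0 -p-> 0

After reading 4 characters, A is in state 0.
(This kind of state-tracing is the core of the pumping-lemma construction: with 5 states, pigeonhole forces a repeat within the first 5 steps.)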